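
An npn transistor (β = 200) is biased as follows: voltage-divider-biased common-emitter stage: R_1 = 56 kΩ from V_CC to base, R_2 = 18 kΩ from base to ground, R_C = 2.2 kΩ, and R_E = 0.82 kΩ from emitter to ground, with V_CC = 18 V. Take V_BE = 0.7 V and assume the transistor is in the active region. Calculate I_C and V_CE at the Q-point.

Thevenize the base divider: V_Th = V_CC·R_2/(R_1+R_2) = 18×18/74 = 4.38 V, R_Th = R_1‖R_2 = 13.6 kΩ.
Base-emitter loop: V_Th = I_B·R_Th + V_BE + (β+1)I_B·R_E, so I_B = (4.38 − 0.7) / (13.6 + 201×0.82) = 0.0206 mA.
I_C = β·I_B = 200×0.0206 = 4.12 mA, and I_E = (β+1)I_B = 4.14 mA.
V_CE = V_CC − I_C·R_C − I_E·R_E = 18 − 4.12×2.2 − 4.14×0.82 = 5.53 V.
V_CE = 5.53 V > 0.2 V confirms active-region operation.

I_C ≈ 4.1 mA, V_CE ≈ 5.5 V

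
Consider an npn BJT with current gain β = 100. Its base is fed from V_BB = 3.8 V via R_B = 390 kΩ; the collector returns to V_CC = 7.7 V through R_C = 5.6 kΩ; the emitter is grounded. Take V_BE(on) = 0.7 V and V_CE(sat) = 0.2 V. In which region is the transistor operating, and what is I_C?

active; I_C ≈ 0.79 mA

Assume active. Base-emitter loop: I_B = (V_BB − V_BE)/R_B = (3.8 − 0.7)/390 = 0.00795 mA.
I_C = β·I_B = 100×0.00795 = 0.795 mA.
V_CE = V_CC − I_C·R_C = 7.7 − 0.795×5.6 = 3.25 V > V_CE(sat), so the active-region assumption holds.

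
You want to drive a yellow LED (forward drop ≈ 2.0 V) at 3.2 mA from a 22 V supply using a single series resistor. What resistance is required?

R ≈ 6.2 kΩ

The resistor drops V_S − V_D = 22 − 2.0 = 20 V at 3.2 mA.
R = 20 V / 3.2 mA = 6.25 kΩ.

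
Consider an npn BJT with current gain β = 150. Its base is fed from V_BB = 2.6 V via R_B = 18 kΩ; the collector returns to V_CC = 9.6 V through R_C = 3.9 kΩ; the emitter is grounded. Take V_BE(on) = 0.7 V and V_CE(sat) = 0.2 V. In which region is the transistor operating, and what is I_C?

saturation; I_C ≈ 2.4 mA

Assume active: I_B = (2.6 − 0.7)/18 = 0.106 mA, giving I_C = β·I_B = 15.8 mA.
But then V_CE = 9.6 − 15.8×3.9 = -52.2 V < V_CE(sat) = 0.2 V — impossible in the active region.
So the transistor is saturated. With V_CE = 0.2 V, I_C = (V_CC − 0.2)/R_C = 9.4/3.9 = 2.41 mA.
Check: β·I_B = 15.8 mA > I_C = 2.41 mA, confirming saturation.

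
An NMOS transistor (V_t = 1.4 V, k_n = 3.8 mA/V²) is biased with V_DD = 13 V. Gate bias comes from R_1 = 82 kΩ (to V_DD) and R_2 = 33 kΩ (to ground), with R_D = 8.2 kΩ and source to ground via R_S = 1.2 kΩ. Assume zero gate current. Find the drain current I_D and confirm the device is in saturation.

I_D ≈ 1.3 mA

V_G = V_DD·R_2/(R_1+R_2) = 13×33/115 = 3.73 V.
Assume saturation: I_D = (k_n/2)(V_GS − V_t)² with V_GS = V_G − I_D·R_S = 3.73 − 1.2·I_D.
Substituting gives 2.74·I_D² − 11.6·I_D + 10.3 = 0, with roots I_D = 1.26 or 2.99 mA.
The root I_D = 2.99 mA gives V_GS = 0.146 V ≤ V_t, so take I_D = 1.26 mA.
Then V_GS = 2.22 V and V_DS = V_DD − I_D(R_D+R_S) = 13 − 1.26×9.4 = 1.13 V.
Saturation requires V_DS ≥ V_GS − V_t = 0.815 V; 1.13 ≥ 0.815 ✓.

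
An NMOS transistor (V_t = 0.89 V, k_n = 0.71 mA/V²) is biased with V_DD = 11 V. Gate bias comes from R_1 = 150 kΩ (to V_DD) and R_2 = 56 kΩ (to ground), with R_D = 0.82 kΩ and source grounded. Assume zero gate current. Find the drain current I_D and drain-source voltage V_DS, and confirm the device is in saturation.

I_D ≈ 1.6 mA, V_DS ≈ 9.7 V

V_G = V_DD·R_2/(R_1+R_2) = 11×56/206 = 2.99 V. With the source grounded, V_GS = V_G = 2.99 V.
Assume saturation: I_D = (k_n/2)(V_GS − V_t)² = (0.71/2)×(2.99 − 0.89)² = 0.355×2.1² = 1.57 mA.
V_DS = V_DD − I_D·R_D = 11 − 1.57×0.82 = 9.72 V.
Saturation requires V_DS ≥ V_GS − V_t = 2.1 V; 9.72 ≥ 2.1 ✓.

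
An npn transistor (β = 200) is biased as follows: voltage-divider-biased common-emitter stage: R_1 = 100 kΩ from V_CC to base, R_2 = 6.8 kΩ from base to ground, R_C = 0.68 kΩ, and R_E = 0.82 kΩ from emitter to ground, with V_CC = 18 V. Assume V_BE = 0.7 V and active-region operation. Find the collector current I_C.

I_C ≈ 0.52 mA

Thevenize the base divider: V_Th = V_CC·R_2/(R_1+R_2) = 18×6.8/107 = 1.15 V, R_Th = R_1‖R_2 = 6.37 kΩ.
Base-emitter loop: V_Th = I_B·R_Th + V_BE + (β+1)I_B·R_E, so I_B = (1.15 − 0.7) / (6.37 + 201×0.82) = 0.00261 mA.
I_C = β·I_B = 200×0.00261 = 0.521 mA, and I_E = (β+1)I_B = 0.524 mA.
V_CE = V_CC − I_C·R_C − I_E·R_E = 18 − 0.521×0.68 − 0.524×0.82 = 17.2 V.
V_CE = 17.2 V > 0.2 V confirms active-region operation.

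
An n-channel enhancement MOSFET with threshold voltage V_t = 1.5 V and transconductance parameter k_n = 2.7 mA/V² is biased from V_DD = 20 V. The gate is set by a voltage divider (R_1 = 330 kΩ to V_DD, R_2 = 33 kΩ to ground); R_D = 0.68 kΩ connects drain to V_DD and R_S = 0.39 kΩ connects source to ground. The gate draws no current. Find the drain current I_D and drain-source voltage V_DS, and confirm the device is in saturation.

V_G = V_DD·R_2/(R_1+R_2) = 20×33/363 = 1.82 V.
Assume saturation: I_D = (k_n/2)(V_GS − V_t)² with V_GS = V_G − I_D·R_S = 1.82 − 0.39·I_D.
Substituting gives 0.205·I_D² − 1.34·I_D + 0.137 = 0, with roots I_D = 0.104 or 6.4 mA.
The root I_D = 6.4 mA gives V_GS = -0.677 V ≤ V_t, so take I_D = 0.104 mA.
Then V_GS = 1.78 V and V_DS = V_DD − I_D(R_D+R_S) = 20 − 0.104×1.07 = 19.9 V.
Saturation requires V_DS ≥ V_GS − V_t = 0.278 V; 19.9 ≥ 0.278 ✓.

I_D ≈ 0.1 mA, V_DS ≈ 20 V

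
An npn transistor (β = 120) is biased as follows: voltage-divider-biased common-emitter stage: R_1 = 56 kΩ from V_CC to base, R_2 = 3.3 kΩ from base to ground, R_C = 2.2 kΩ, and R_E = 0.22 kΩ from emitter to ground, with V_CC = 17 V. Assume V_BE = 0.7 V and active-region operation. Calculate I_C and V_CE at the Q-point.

I_C ≈ 0.99 mA, V_CE ≈ 15 V

Thevenize the base divider: V_Th = V_CC·R_2/(R_1+R_2) = 17×3.3/59.3 = 0.946 V, R_Th = R_1‖R_2 = 3.12 kΩ.
Base-emitter loop: V_Th = I_B·R_Th + V_BE + (β+1)I_B·R_E, so I_B = (0.946 − 0.7) / (3.12 + 121×0.22) = 0.00827 mA.
I_C = β·I_B = 120×0.00827 = 0.993 mA, and I_E = (β+1)I_B = 1 mA.
V_CE = V_CC − I_C·R_C − I_E·R_E = 17 − 0.993×2.2 − 1×0.22 = 14.6 V.
V_CE = 14.6 V > 0.2 V confirms active-region operation.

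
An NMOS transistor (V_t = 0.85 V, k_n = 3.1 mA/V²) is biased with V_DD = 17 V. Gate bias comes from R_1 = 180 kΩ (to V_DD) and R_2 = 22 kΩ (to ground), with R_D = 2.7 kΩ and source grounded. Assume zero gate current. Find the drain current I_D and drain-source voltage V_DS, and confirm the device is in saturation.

V_G = V_DD·R_2/(R_1+R_2) = 17×22/202 = 1.85 V. With the source grounded, V_GS = V_G = 1.85 V.
Assume saturation: I_D = (k_n/2)(V_GS − V_t)² = (3.1/2)×(1.85 − 0.85)² = 1.55×1² = 1.55 mA.
V_DS = V_DD − I_D·R_D = 17 − 1.55×2.7 = 12.8 V.
Saturation requires V_DS ≥ V_GS − V_t = 1 V; 12.8 ≥ 1 ✓.

I_D ≈ 1.6 mA, V_DS ≈ 13 V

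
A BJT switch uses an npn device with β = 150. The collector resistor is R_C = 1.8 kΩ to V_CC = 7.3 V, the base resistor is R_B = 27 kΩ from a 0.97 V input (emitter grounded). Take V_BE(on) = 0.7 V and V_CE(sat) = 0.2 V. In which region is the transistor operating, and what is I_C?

Assume active. Base-emitter loop: I_B = (V_BB − V_BE)/R_B = (0.97 − 0.7)/27 = 0.01 mA.
I_C = β·I_B = 150×0.01 = 1.5 mA.
V_CE = V_CC − I_C·R_C = 7.3 − 1.5×1.8 = 4.6 V > V_CE(sat), so the active-region assumption holds.

active; I_C ≈ 1.5 mA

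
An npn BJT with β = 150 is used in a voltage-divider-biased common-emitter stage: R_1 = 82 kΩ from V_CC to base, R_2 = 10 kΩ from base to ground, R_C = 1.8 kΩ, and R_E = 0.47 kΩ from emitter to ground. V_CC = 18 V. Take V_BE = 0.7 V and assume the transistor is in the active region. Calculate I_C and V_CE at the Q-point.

Thevenize the base divider: V_Th = V_CC·R_2/(R_1+R_2) = 18×10/92 = 1.96 V, R_Th = R_1‖R_2 = 8.91 kΩ.
Base-emitter loop: V_Th = I_B·R_Th + V_BE + (β+1)I_B·R_E, so I_B = (1.96 − 0.7) / (8.91 + 151×0.47) = 0.0157 mA.
I_C = β·I_B = 150×0.0157 = 2.36 mA, and I_E = (β+1)I_B = 2.38 mA.
V_CE = V_CC − I_C·R_C − I_E·R_E = 18 − 2.36×1.8 − 2.38×0.47 = 12.6 V.
V_CE = 12.6 V > 0.2 V confirms active-region operation.

I_C ≈ 2.4 mA, V_CE ≈ 13 V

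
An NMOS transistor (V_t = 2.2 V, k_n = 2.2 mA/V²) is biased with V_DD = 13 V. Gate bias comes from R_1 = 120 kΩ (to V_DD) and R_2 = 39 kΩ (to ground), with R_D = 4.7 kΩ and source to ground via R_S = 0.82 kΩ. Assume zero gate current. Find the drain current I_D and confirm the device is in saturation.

V_G = V_DD·R_2/(R_1+R_2) = 13×39/159 = 3.19 V.
Assume saturation: I_D = (k_n/2)(V_GS − V_t)² with V_GS = V_G − I_D·R_S = 3.19 − 0.82·I_D.
Substituting gives 0.74·I_D² − 2.78·I_D + 1.08 = 0, with roots I_D = 0.437 or 3.33 mA.
The root I_D = 3.33 mA gives V_GS = 0.461 V ≤ V_t, so take I_D = 0.437 mA.
Then V_GS = 2.83 V and V_DS = V_DD − I_D(R_D+R_S) = 13 − 0.437×5.52 = 10.6 V.
Saturation requires V_DS ≥ V_GS − V_t = 0.63 V; 10.6 ≥ 0.63 ✓.

I_D ≈ 0.44 mA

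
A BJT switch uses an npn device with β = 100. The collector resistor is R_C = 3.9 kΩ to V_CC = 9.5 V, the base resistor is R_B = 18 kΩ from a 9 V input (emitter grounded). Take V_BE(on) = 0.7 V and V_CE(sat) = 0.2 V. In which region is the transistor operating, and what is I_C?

saturation; I_C ≈ 2.4 mA

Assume active: I_B = (9 − 0.7)/18 = 0.461 mA, giving I_C = β·I_B = 46.1 mA.
But then V_CE = 9.5 − 46.1×3.9 = -170 V < V_CE(sat) = 0.2 V — impossible in the active region.
So the transistor is saturated. With V_CE = 0.2 V, I_C = (V_CC − 0.2)/R_C = 9.3/3.9 = 2.38 mA.
Check: β·I_B = 46.1 mA > I_C = 2.38 mA, confirming saturation.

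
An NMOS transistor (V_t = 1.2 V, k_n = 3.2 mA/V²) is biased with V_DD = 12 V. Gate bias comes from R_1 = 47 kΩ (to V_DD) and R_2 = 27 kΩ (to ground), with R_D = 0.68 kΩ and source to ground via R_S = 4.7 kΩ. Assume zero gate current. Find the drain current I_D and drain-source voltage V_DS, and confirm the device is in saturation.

V_G = V_DD·R_2/(R_1+R_2) = 12×27/74 = 4.38 V.
Assume saturation: I_D = (k_n/2)(V_GS − V_t)² with V_GS = V_G − I_D·R_S = 4.38 − 4.7·I_D.
Substituting gives 35.3·I_D² − 48.8·I_D + 16.2 = 0, with roots I_D = 0.551 or 0.829 mA.
The root I_D = 0.829 mA gives V_GS = 0.48 V ≤ V_t, so take I_D = 0.551 mA.
Then V_GS = 1.79 V and V_DS = V_DD − I_D(R_D+R_S) = 12 − 0.551×5.38 = 9.03 V.
Saturation requires V_DS ≥ V_GS − V_t = 0.587 V; 9.03 ≥ 0.587 ✓.

I_D ≈ 0.55 mA, V_DS ≈ 9 V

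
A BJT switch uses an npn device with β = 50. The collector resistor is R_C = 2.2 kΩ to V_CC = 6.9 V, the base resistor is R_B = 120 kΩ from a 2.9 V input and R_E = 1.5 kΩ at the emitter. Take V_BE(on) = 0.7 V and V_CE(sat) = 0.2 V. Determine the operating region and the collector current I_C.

active; I_C ≈ 0.56 mA

Assume active. Base-emitter loop: I_B = (V_BB − V_BE)/(R_B + (β+1)R_E) = (2.9 − 0.7)/(120 + 51×1.5) = 0.0112 mA.
I_C = β·I_B = 50×0.0112 = 0.56 mA.
V_CE = V_CC − I_C·R_C − I_E·R_E = 6.9 − 0.56×2.2 − 0.571×1.5 = 4.81 V > V_CE(sat), so the active-region assumption holds.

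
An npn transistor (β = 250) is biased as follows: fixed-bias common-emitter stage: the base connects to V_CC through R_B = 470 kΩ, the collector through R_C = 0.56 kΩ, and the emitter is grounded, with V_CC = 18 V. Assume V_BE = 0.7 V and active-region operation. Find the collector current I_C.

Base loop: V_CC = I_B·R_B + V_BE, so I_B = (18 − 0.7)/470 kΩ = 0.0368 mA.
In the active region I_C = β·I_B = 250 × 0.0368 = 9.2 mA.
Collector loop: V_CE = V_CC − I_C·R_C = 18 − 9.2×0.56 = 12.8 V.
Since V_CE = 12.8 V > V_CE(sat) ≈ 0.2 V, the transistor is in the active region as assumed.

I_C ≈ 9.2 mA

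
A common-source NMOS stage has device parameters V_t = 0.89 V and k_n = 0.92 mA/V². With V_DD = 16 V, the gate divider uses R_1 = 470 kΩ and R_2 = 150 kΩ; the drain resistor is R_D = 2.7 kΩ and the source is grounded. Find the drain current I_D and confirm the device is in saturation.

V_G = V_DD·R_2/(R_1+R_2) = 16×150/620 = 3.87 V. With the source grounded, V_GS = V_G = 3.87 V.
Assume saturation: I_D = (k_n/2)(V_GS − V_t)² = (0.92/2)×(3.87 − 0.89)² = 0.46×2.98² = 4.09 mA.
V_DS = V_DD − I_D·R_D = 16 − 4.09×2.7 = 4.96 V.
Saturation requires V_DS ≥ V_GS − V_t = 2.98 V; 4.96 ≥ 2.98 ✓.

I_D ≈ 4.1 mA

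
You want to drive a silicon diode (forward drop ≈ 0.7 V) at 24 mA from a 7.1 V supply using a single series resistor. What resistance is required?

R ≈ 0.27 kΩ

The resistor drops V_S − V_D = 7.1 − 0.7 = 6.4 V at 24 mA.
R = 6.4 V / 24 mA = 0.267 kΩ.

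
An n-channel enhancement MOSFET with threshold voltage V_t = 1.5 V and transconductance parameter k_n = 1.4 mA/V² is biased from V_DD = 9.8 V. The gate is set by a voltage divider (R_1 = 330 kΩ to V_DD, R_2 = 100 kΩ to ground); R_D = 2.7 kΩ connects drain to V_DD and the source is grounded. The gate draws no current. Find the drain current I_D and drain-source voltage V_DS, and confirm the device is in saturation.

V_G = V_DD·R_2/(R_1+R_2) = 9.8×100/430 = 2.28 V. With the source grounded, V_GS = V_G = 2.28 V.
Assume saturation: I_D = (k_n/2)(V_GS − V_t)² = (1.4/2)×(2.28 − 1.5)² = 0.7×0.779² = 0.425 mA.
V_DS = V_DD − I_D·R_D = 9.8 − 0.425×2.7 = 8.65 V.
Saturation requires V_DS ≥ V_GS − V_t = 0.779 V; 8.65 ≥ 0.779 ✓.

I_D ≈ 0.42 mA, V_DS ≈ 8.7 V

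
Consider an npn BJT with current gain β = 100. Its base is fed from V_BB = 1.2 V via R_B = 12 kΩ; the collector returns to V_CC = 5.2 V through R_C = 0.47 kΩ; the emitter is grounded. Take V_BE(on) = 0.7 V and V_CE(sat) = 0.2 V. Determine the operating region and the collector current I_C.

active; I_C ≈ 4.2 mA

Assume active. Base-emitter loop: I_B = (V_BB − V_BE)/R_B = (1.2 − 0.7)/12 = 0.0417 mA.
I_C = β·I_B = 100×0.0417 = 4.17 mA.
V_CE = V_CC − I_C·R_C = 5.2 − 4.17×0.47 = 3.24 V > V_CE(sat), so the active-region assumption holds.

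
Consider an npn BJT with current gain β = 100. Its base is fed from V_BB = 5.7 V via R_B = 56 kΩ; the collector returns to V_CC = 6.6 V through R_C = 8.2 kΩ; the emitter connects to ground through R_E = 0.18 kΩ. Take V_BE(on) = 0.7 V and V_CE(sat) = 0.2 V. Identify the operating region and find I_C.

Assume active: I_B = (5.7 − 0.7)/(56 + 101×0.18) = 0.0674 mA, I_C = β·I_B = 6.74 mA.
Then V_CE = 6.6 − 6.74×8.2 − 6.81×0.18 = -49.9 V < 0.2 V — the active assumption fails.
Re-solve with V_CE = 0.2 V. KCL at the emitter: V_E/R_E = (V_BB−0.7−V_E)/R_B + (V_CC−0.2−V_E)/R_C, giving V_E = 0.153 V.
I_C = (V_CC − 0.2 − V_E)/R_C = (6.4 − 0.153)/8.2 = 0.762 mA.
Check: I_B = (5 − 0.153)/56 = 0.0866 mA, and β·I_B = 8.66 mA > I_C, confirming saturation.

saturation; I_C ≈ 0.76 mA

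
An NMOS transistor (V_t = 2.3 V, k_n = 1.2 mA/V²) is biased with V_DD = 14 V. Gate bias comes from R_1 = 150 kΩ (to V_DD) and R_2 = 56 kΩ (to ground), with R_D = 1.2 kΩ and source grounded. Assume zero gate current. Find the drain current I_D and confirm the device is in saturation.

I_D ≈ 1.4 mA

V_G = V_DD·R_2/(R_1+R_2) = 14×56/206 = 3.81 V. With the source grounded, V_GS = V_G = 3.81 V.
Assume saturation: I_D = (k_n/2)(V_GS − V_t)² = (1.2/2)×(3.81 − 2.3)² = 0.6×1.51² = 1.36 mA.
V_DS = V_DD − I_D·R_D = 14 − 1.36×1.2 = 12.4 V.
Saturation requires V_DS ≥ V_GS − V_t = 1.51 V; 12.4 ≥ 1.51 ✓.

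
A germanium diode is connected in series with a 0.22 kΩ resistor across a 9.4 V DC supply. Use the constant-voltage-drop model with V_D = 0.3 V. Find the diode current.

KVL around the loop: 9.4 = V_D + I·R = 0.3 + I × 0.22 kΩ.
So I = (9.4 − 0.3) / 0.22 kΩ = 9.1 / 0.22 = 41.4 mA.

I ≈ 41 mA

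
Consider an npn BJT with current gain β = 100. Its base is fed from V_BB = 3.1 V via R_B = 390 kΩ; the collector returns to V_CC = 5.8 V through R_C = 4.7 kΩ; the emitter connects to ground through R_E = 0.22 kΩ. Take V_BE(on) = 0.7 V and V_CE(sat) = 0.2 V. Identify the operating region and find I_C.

Assume active. Base-emitter loop: I_B = (V_BB − V_BE)/(R_B + (β+1)R_E) = (3.1 − 0.7)/(390 + 101×0.22) = 0.00582 mA.
I_C = β·I_B = 100×0.00582 = 0.582 mA.
V_CE = V_CC − I_C·R_C − I_E·R_E = 5.8 − 0.582×4.7 − 0.588×0.22 = 2.93 V > V_CE(sat), so the active-region assumption holds.

active; I_C ≈ 0.58 mA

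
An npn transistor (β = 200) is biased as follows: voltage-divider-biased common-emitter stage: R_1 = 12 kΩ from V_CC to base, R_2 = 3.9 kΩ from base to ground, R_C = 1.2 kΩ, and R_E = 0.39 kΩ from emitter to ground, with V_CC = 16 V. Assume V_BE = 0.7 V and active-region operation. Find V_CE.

Thevenize the base divider: V_Th = V_CC·R_2/(R_1+R_2) = 16×3.9/15.9 = 3.92 V, R_Th = R_1‖R_2 = 2.94 kΩ.
Base-emitter loop: V_Th = I_B·R_Th + V_BE + (β+1)I_B·R_E, so I_B = (3.92 − 0.7) / (2.94 + 201×0.39) = 0.0396 mA.
I_C = β·I_B = 200×0.0396 = 7.93 mA, and I_E = (β+1)I_B = 7.97 mA.
V_CE = V_CC − I_C·R_C − I_E·R_E = 16 − 7.93×1.2 − 7.97×0.39 = 3.38 V.
V_CE = 3.38 V > 0.2 V confirms active-region operation.

V_CE ≈ 3.4 V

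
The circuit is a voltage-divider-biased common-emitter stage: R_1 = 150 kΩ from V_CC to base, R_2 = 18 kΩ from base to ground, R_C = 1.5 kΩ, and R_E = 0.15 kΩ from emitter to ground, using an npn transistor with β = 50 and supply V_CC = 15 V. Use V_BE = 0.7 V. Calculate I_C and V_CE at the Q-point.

I_C ≈ 1.9 mA, V_CE ≈ 12 V

Thevenize the base divider: V_Th = V_CC·R_2/(R_1+R_2) = 15×18/168 = 1.61 V, R_Th = R_1‖R_2 = 16.1 kΩ.
Base-emitter loop: V_Th = I_B·R_Th + V_BE + (β+1)I_B·R_E, so I_B = (1.61 − 0.7) / (16.1 + 51×0.15) = 0.0382 mA.
I_C = β·I_B = 50×0.0382 = 1.91 mA, and I_E = (β+1)I_B = 1.95 mA.
V_CE = V_CC − I_C·R_C − I_E·R_E = 15 − 1.91×1.5 − 1.95×0.15 = 11.8 V.
V_CE = 11.8 V > 0.2 V confirms active-region operation.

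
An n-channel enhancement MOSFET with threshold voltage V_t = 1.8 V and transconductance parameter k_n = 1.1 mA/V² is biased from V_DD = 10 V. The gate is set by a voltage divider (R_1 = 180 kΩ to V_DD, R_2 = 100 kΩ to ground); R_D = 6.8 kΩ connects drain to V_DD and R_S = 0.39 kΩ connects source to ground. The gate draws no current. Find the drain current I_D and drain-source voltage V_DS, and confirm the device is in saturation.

I_D ≈ 1 mA, V_DS ≈ 2.6 V

V_G = V_DD·R_2/(R_1+R_2) = 10×100/280 = 3.57 V.
Assume saturation: I_D = (k_n/2)(V_GS − V_t)² with V_GS = V_G − I_D·R_S = 3.57 − 0.39·I_D.
Substituting gives 0.0837·I_D² − 1.76·I_D + 1.73 = 0, with roots I_D = 1.03 or 20 mA.
The root I_D = 20 mA gives V_GS = -4.23 V ≤ V_t, so take I_D = 1.03 mA.
Then V_GS = 3.17 V and V_DS = V_DD − I_D(R_D+R_S) = 10 − 1.03×7.19 = 2.59 V.
Saturation requires V_DS ≥ V_GS − V_t = 1.37 V; 2.59 ≥ 1.37 ✓.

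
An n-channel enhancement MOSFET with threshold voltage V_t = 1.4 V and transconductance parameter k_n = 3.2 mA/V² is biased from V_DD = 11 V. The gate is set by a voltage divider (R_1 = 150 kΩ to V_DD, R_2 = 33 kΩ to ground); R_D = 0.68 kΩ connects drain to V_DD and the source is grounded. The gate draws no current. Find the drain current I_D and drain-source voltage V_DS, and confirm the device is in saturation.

V_G = V_DD·R_2/(R_1+R_2) = 11×33/183 = 1.98 V. With the source grounded, V_GS = V_G = 1.98 V.
Assume saturation: I_D = (k_n/2)(V_GS − V_t)² = (3.2/2)×(1.98 − 1.4)² = 1.6×0.584² = 0.545 mA.
V_DS = V_DD − I_D·R_D = 11 − 0.545×0.68 = 10.6 V.
Saturation requires V_DS ≥ V_GS − V_t = 0.584 V; 10.6 ≥ 0.584 ✓.

I_D ≈ 0.54 mA, V_DS ≈ 11 V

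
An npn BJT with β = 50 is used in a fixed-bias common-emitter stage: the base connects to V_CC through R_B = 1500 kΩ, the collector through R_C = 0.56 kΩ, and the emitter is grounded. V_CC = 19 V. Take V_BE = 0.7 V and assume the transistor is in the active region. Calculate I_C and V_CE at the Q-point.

I_C ≈ 0.61 mA, V_CE ≈ 19 V

Base loop: V_CC = I_B·R_B + V_BE, so I_B = (19 − 0.7)/1500 kΩ = 0.0122 mA.
In the active region I_C = β·I_B = 50 × 0.0122 = 0.61 mA.
Collector loop: V_CE = V_CC − I_C·R_C = 19 − 0.61×0.56 = 18.7 V.
Since V_CE = 18.7 V > V_CE(sat) ≈ 0.2 V, the transistor is in the active region as assumed.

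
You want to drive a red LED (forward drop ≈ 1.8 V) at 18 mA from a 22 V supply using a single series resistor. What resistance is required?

R ≈ 1.1 kΩ

The resistor drops V_S − V_D = 22 − 1.8 = 20.2 V at 18 mA.
R = 20.2 V / 18 mA = 1.12 kΩ.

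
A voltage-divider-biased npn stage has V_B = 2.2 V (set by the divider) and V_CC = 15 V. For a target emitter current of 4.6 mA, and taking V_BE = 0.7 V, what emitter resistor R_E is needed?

V_E = V_B − V_BE = 2.2 − 0.7 = 1.5 V.
R_E = V_E / I_E = 1.5 / 4.6 = 0.326 kΩ.

R_E ≈ 0.33 kΩ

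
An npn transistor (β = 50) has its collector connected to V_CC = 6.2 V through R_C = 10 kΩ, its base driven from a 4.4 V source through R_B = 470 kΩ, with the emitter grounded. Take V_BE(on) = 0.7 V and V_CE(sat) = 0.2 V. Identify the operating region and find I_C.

Assume active. Base-emitter loop: I_B = (V_BB − V_BE)/R_B = (4.4 − 0.7)/470 = 0.00787 mA.
I_C = β·I_B = 50×0.00787 = 0.394 mA.
V_CE = V_CC − I_C·R_C = 6.2 − 0.394×10 = 2.26 V > V_CE(sat), so the active-region assumption holds.

active; I_C ≈ 0.39 mA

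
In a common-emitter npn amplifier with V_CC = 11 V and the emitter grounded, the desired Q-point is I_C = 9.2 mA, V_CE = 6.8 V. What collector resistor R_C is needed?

Collector loop: V_CC = I_C·R_C + V_CE.
R_C = (V_CC − V_CE)/I_C = (11 − 6.8)/9.2 = 0.457 kΩ.

R_C ≈ 0.46 kΩ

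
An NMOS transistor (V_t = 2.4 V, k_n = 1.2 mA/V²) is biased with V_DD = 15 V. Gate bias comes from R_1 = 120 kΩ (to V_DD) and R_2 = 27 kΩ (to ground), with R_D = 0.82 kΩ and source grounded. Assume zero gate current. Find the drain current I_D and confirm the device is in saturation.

V_G = V_DD·R_2/(R_1+R_2) = 15×27/147 = 2.76 V. With the source grounded, V_GS = V_G = 2.76 V.
Assume saturation: I_D = (k_n/2)(V_GS − V_t)² = (1.2/2)×(2.76 − 2.4)² = 0.6×0.355² = 0.0757 mA.
V_DS = V_DD − I_D·R_D = 15 − 0.0757×0.82 = 14.9 V.
Saturation requires V_DS ≥ V_GS − V_t = 0.355 V; 14.9 ≥ 0.355 ✓.

I_D ≈ 0.076 mA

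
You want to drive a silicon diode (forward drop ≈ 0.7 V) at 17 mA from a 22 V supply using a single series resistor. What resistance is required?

The resistor drops V_S − V_D = 22 − 0.7 = 21.3 V at 17 mA.
R = 21.3 V / 17 mA = 1.25 kΩ.

R ≈ 1.3 kΩ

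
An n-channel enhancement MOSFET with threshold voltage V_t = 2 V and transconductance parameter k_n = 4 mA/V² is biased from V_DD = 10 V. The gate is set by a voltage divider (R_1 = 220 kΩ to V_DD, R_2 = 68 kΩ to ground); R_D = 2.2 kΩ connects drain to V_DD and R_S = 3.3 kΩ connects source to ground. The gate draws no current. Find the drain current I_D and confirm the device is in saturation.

I_D ≈ 0.058 mA

V_G = V_DD·R_2/(R_1+R_2) = 10×68/288 = 2.36 V.
Assume saturation: I_D = (k_n/2)(V_GS − V_t)² with V_GS = V_G − I_D·R_S = 2.36 − 3.3·I_D.
Substituting gives 21.8·I_D² − 5.77·I_D + 0.261 = 0, with roots I_D = 0.0579 or 0.207 mA.
The root I_D = 0.207 mA gives V_GS = 1.68 V ≤ V_t, so take I_D = 0.0579 mA.
Then V_GS = 2.17 V and V_DS = V_DD − I_D(R_D+R_S) = 10 − 0.0579×5.5 = 9.68 V.
Saturation requires V_DS ≥ V_GS − V_t = 0.17 V; 9.68 ≥ 0.17 ✓.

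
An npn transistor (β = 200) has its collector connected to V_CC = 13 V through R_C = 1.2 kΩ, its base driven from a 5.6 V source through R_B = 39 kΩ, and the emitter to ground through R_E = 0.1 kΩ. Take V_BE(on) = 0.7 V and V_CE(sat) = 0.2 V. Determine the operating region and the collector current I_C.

saturation; I_C ≈ 9.8 mA

Assume active: I_B = (5.6 − 0.7)/(39 + 201×0.1) = 0.0829 mA, I_C = β·I_B = 16.6 mA.
Then V_CE = 13 − 16.6×1.2 − 16.7×0.1 = -8.56 V < 0.2 V — the active assumption fails.
Re-solve with V_CE = 0.2 V. KCL at the emitter: V_E/R_E = (V_BB−0.7−V_E)/R_B + (V_CC−0.2−V_E)/R_C, giving V_E = 0.994 V.
I_C = (V_CC − 0.2 − V_E)/R_C = (12.8 − 0.994)/1.2 = 9.84 mA.
Check: I_B = (4.9 − 0.994)/39 = 0.1 mA, and β·I_B = 20 mA > I_C, confirming saturation.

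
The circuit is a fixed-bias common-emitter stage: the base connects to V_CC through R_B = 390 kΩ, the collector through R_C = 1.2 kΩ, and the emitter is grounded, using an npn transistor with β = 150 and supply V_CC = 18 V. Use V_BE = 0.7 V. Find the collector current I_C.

I_C ≈ 6.7 mA

Base loop: V_CC = I_B·R_B + V_BE, so I_B = (18 − 0.7)/390 kΩ = 0.0444 mA.
In the active region I_C = β·I_B = 150 × 0.0444 = 6.65 mA.
Collector loop: V_CE = V_CC − I_C·R_C = 18 − 6.65×1.2 = 10 V.
Since V_CE = 10 V > V_CE(sat) ≈ 0.2 V, the transistor is in the active region as assumed.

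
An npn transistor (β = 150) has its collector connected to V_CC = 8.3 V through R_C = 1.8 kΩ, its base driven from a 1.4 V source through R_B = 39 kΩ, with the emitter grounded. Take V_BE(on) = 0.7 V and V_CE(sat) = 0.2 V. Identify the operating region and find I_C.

active; I_C ≈ 2.7 mA

Assume active. Base-emitter loop: I_B = (V_BB − V_BE)/R_B = (1.4 − 0.7)/39 = 0.0179 mA.
I_C = β·I_B = 150×0.0179 = 2.69 mA.
V_CE = V_CC − I_C·R_C = 8.3 − 2.69×1.8 = 3.45 V > V_CE(sat), so the active-region assumption holds.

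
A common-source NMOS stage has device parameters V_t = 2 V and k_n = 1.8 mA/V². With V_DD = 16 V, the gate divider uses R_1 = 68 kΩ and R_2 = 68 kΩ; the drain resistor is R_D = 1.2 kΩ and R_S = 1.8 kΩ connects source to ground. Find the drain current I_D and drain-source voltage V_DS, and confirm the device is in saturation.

V_G = V_DD·R_2/(R_1+R_2) = 16×68/136 = 8 V.
Assume saturation: I_D = (k_n/2)(V_GS − V_t)² with V_GS = V_G − I_D·R_S = 8 − 1.8·I_D.
Substituting gives 2.92·I_D² − 20.4·I_D + 32.4 = 0, with roots I_D = 2.42 or 4.59 mA.
The root I_D = 4.59 mA gives V_GS = -0.258 V ≤ V_t, so take I_D = 2.42 mA.
Then V_GS = 3.64 V and V_DS = V_DD − I_D(R_D+R_S) = 16 − 2.42×3 = 8.73 V.
Saturation requires V_DS ≥ V_GS − V_t = 1.64 V; 8.73 ≥ 1.64 ✓.

I_D ≈ 2.4 mA, V_DS ≈ 8.7 V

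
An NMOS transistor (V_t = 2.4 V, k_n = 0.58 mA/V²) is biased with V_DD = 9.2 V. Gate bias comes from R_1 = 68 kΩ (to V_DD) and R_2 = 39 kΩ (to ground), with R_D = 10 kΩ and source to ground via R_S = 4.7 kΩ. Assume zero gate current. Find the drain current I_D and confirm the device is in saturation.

V_G = V_DD·R_2/(R_1+R_2) = 9.2×39/107 = 3.35 V.
Assume saturation: I_D = (k_n/2)(V_GS − V_t)² with V_GS = V_G − I_D·R_S = 3.35 − 4.7·I_D.
Substituting gives 6.41·I_D² − 3.6·I_D + 0.264 = 0, with roots I_D = 0.0866 or 0.475 mA.
The root I_D = 0.475 mA gives V_GS = 1.12 V ≤ V_t, so take I_D = 0.0866 mA.
Then V_GS = 2.95 V and V_DS = V_DD − I_D(R_D+R_S) = 9.2 − 0.0866×14.7 = 7.93 V.
Saturation requires V_DS ≥ V_GS − V_t = 0.546 V; 7.93 ≥ 0.546 ✓.

I_D ≈ 0.087 mA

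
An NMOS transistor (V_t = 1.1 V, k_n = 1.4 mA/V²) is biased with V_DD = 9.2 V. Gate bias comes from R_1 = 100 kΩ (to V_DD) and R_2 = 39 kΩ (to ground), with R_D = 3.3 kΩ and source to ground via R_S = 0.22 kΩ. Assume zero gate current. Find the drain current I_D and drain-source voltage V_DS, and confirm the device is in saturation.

V_G = V_DD·R_2/(R_1+R_2) = 9.2×39/139 = 2.58 V.
Assume saturation: I_D = (k_n/2)(V_GS − V_t)² with V_GS = V_G − I_D·R_S = 2.58 − 0.22·I_D.
Substituting gives 0.0339·I_D² − 1.46·I_D + 1.54 = 0, with roots I_D = 1.08 or 41.9 mA.
The root I_D = 41.9 mA gives V_GS = -6.64 V ≤ V_t, so take I_D = 1.08 mA.
Then V_GS = 2.34 V and V_DS = V_DD − I_D(R_D+R_S) = 9.2 − 1.08×3.52 = 5.39 V.
Saturation requires V_DS ≥ V_GS − V_t = 1.24 V; 5.39 ≥ 1.24 ✓.

I_D ≈ 1.1 mA, V_DS ≈ 5.4 V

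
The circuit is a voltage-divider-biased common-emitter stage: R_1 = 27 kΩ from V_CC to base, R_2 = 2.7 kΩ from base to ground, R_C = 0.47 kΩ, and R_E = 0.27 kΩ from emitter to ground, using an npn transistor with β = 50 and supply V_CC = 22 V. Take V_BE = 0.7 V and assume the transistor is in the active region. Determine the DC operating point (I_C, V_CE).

Thevenize the base divider: V_Th = V_CC·R_2/(R_1+R_2) = 22×2.7/29.7 = 2 V, R_Th = R_1‖R_2 = 2.45 kΩ.
Base-emitter loop: V_Th = I_B·R_Th + V_BE + (β+1)I_B·R_E, so I_B = (2 − 0.7) / (2.45 + 51×0.27) = 0.0801 mA.
I_C = β·I_B = 50×0.0801 = 4.01 mA, and I_E = (β+1)I_B = 4.09 mA.
V_CE = V_CC − I_C·R_C − I_E·R_E = 22 − 4.01×0.47 − 4.09×0.27 = 19 V.
V_CE = 19 V > 0.2 V confirms active-region operation.

I_C ≈ 4 mA, V_CE ≈ 19 V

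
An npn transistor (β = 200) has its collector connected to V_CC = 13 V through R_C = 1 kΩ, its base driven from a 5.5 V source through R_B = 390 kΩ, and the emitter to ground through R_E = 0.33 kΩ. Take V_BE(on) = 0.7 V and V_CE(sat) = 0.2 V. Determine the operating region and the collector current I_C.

active; I_C ≈ 2.1 mA

Assume active. Base-emitter loop: I_B = (V_BB − V_BE)/(R_B + (β+1)R_E) = (5.5 − 0.7)/(390 + 201×0.33) = 0.0105 mA.
I_C = β·I_B = 200×0.0105 = 2.1 mA.
V_CE = V_CC − I_C·R_C − I_E·R_E = 13 − 2.1×1 − 2.11×0.33 = 10.2 V > V_CE(sat), so the active-region assumption holds.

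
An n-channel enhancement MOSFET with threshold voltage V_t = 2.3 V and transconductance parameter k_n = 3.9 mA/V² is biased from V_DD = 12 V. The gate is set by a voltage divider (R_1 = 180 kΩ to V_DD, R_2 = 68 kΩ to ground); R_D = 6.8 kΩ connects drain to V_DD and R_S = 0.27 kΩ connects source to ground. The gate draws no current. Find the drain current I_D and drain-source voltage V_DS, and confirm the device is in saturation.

V_G = V_DD·R_2/(R_1+R_2) = 12×68/248 = 3.29 V.
Assume saturation: I_D = (k_n/2)(V_GS − V_t)² with V_GS = V_G − I_D·R_S = 3.29 − 0.27·I_D.
Substituting gives 0.142·I_D² − 2.04·I_D + 1.91 = 0, with roots I_D = 1.01 or 13.4 mA.
The root I_D = 13.4 mA gives V_GS = -0.318 V ≤ V_t, so take I_D = 1.01 mA.
Then V_GS = 3.02 V and V_DS = V_DD − I_D(R_D+R_S) = 12 − 1.01×7.07 = 4.88 V.
Saturation requires V_DS ≥ V_GS − V_t = 0.719 V; 4.88 ≥ 0.719 ✓.

I_D ≈ 1 mA, V_DS ≈ 4.9 V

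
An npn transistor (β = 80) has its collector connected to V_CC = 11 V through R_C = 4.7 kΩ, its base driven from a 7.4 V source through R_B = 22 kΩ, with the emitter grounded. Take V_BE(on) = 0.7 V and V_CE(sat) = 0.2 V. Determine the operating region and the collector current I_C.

saturation; I_C ≈ 2.3 mA

Assume active: I_B = (7.4 − 0.7)/22 = 0.305 mA, giving I_C = β·I_B = 24.4 mA.
But then V_CE = 11 − 24.4×4.7 = -104 V < V_CE(sat) = 0.2 V — impossible in the active region.
So the transistor is saturated. With V_CE = 0.2 V, I_C = (V_CC − 0.2)/R_C = 10.8/4.7 = 2.3 mA.
Check: β·I_B = 24.4 mA > I_C = 2.3 mA, confirming saturation.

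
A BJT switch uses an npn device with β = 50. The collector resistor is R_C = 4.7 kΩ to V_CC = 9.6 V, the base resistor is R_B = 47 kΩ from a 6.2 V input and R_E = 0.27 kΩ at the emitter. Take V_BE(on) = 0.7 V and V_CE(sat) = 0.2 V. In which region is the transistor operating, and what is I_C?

saturation; I_C ≈ 1.9 mA

Assume active: I_B = (6.2 − 0.7)/(47 + 51×0.27) = 0.0905 mA, I_C = β·I_B = 4.53 mA.
Then V_CE = 9.6 − 4.53×4.7 − 4.62×0.27 = -12.9 V < 0.2 V — the active assumption fails.
Re-solve with V_CE = 0.2 V. KCL at the emitter: V_E/R_E = (V_BB−0.7−V_E)/R_B + (V_CC−0.2−V_E)/R_C, giving V_E = 0.538 V.
I_C = (V_CC − 0.2 − V_E)/R_C = (9.4 − 0.538)/4.7 = 1.89 mA.
Check: I_B = (5.5 − 0.538)/47 = 0.106 mA, and β·I_B = 5.28 mA > I_C, confirming saturation.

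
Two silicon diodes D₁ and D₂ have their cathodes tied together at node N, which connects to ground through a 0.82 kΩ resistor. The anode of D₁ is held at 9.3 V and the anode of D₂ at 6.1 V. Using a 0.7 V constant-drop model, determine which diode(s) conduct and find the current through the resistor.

Assume both conduct. Then node N would need to be at both 9.3−0.7 = 8.6 V and 6.1−0.7 = 5.4 V, which is impossible.
Assume only D₁ conducts: V_N = 9.3 − 0.7 = 8.6 V, so I_R = 8.6/0.82 = 10.5 mA.
Check D₂: its anode-to-cathode voltage is 6.1 − 8.6 = -2.5 V < 0.7 V, so it is off. The assumption is consistent.

Only D₁ conducts; I_R ≈ 10 mA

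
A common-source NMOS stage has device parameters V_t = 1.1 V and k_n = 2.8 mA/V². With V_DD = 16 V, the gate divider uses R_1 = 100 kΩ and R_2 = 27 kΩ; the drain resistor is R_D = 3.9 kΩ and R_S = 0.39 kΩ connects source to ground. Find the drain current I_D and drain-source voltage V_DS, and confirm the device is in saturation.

I_D ≈ 2.5 mA, V_DS ≈ 5.3 V

V_G = V_DD·R_2/(R_1+R_2) = 16×27/127 = 3.4 V.
Assume saturation: I_D = (k_n/2)(V_GS − V_t)² with V_GS = V_G − I_D·R_S = 3.4 − 0.39·I_D.
Substituting gives 0.213·I_D² − 3.51·I_D + 7.42 = 0, with roots I_D = 2.49 or 14 mA.
The root I_D = 14 mA gives V_GS = -2.06 V ≤ V_t, so take I_D = 2.49 mA.
Then V_GS = 2.43 V and V_DS = V_DD − I_D(R_D+R_S) = 16 − 2.49×4.29 = 5.34 V.
Saturation requires V_DS ≥ V_GS − V_t = 1.33 V; 5.34 ≥ 1.33 ✓.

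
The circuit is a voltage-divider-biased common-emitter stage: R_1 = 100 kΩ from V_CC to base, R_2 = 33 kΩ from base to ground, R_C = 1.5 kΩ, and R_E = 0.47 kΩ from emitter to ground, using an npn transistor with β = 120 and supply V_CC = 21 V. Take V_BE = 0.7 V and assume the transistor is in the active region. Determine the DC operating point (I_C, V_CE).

Thevenize the base divider: V_Th = V_CC·R_2/(R_1+R_2) = 21×33/133 = 5.21 V, R_Th = R_1‖R_2 = 24.8 kΩ.
Base-emitter loop: V_Th = I_B·R_Th + V_BE + (β+1)I_B·R_E, so I_B = (5.21 − 0.7) / (24.8 + 121×0.47) = 0.0552 mA.
I_C = β·I_B = 120×0.0552 = 6.63 mA, and I_E = (β+1)I_B = 6.68 mA.
V_CE = V_CC − I_C·R_C − I_E·R_E = 21 − 6.63×1.5 − 6.68×0.47 = 7.92 V.
V_CE = 7.92 V > 0.2 V confirms active-region operation.

I_C ≈ 6.6 mA, V_CE ≈ 7.9 V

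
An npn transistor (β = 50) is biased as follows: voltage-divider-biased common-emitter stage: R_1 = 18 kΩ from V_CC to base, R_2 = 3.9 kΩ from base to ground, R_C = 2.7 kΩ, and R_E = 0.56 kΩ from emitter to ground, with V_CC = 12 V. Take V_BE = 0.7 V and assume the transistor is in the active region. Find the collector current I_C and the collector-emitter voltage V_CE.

Thevenize the base divider: V_Th = V_CC·R_2/(R_1+R_2) = 12×3.9/21.9 = 2.14 V, R_Th = R_1‖R_2 = 3.21 kΩ.
Base-emitter loop: V_Th = I_B·R_Th + V_BE + (β+1)I_B·R_E, so I_B = (2.14 − 0.7) / (3.21 + 51×0.56) = 0.0452 mA.
I_C = β·I_B = 50×0.0452 = 2.26 mA, and I_E = (β+1)I_B = 2.31 mA.
V_CE = V_CC − I_C·R_C − I_E·R_E = 12 − 2.26×2.7 − 2.31×0.56 = 4.6 V.
V_CE = 4.6 V > 0.2 V confirms active-region operation.

I_C ≈ 2.3 mA, V_CE ≈ 4.6 V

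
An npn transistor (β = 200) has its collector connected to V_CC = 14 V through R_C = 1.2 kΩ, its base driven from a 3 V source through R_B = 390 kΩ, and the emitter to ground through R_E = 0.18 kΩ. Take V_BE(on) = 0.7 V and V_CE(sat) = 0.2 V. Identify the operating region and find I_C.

active; I_C ≈ 1.1 mA

Assume active. Base-emitter loop: I_B = (V_BB − V_BE)/(R_B + (β+1)R_E) = (3 − 0.7)/(390 + 201×0.18) = 0.0054 mA.
I_C = β·I_B = 200×0.0054 = 1.08 mA.
V_CE = V_CC − I_C·R_C − I_E·R_E = 14 − 1.08×1.2 − 1.08×0.18 = 12.5 V > V_CE(sat), so the active-region assumption holds.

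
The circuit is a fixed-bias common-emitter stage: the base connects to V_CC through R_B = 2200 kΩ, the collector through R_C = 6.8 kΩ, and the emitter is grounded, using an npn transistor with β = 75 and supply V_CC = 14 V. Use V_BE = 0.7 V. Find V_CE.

V_CE ≈ 11 V

Base loop: V_CC = I_B·R_B + V_BE, so I_B = (14 − 0.7)/2200 kΩ = 0.00605 mA.
In the active region I_C = β·I_B = 75 × 0.00605 = 0.453 mA.
Collector loop: V_CE = V_CC − I_C·R_C = 14 − 0.453×6.8 = 10.9 V.
Since V_CE = 10.9 V > V_CE(sat) ≈ 0.2 V, the transistor is in the active region as assumed.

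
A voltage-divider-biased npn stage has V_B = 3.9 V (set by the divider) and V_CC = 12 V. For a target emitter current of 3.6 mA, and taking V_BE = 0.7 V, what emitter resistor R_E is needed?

V_E = V_B − V_BE = 3.9 − 0.7 = 3.2 V.
R_E = V_E / I_E = 3.2 / 3.6 = 0.889 kΩ.

R_E ≈ 0.89 kΩ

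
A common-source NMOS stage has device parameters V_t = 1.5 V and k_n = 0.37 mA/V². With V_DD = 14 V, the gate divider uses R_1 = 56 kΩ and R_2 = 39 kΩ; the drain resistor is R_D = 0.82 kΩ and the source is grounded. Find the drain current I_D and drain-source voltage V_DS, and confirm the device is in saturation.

I_D ≈ 3.3 mA, V_DS ≈ 11 V

V_G = V_DD·R_2/(R_1+R_2) = 14×39/95 = 5.75 V. With the source grounded, V_GS = V_G = 5.75 V.
Assume saturation: I_D = (k_n/2)(V_GS − V_t)² = (0.37/2)×(5.75 − 1.5)² = 0.185×4.25² = 3.34 mA.
V_DS = V_DD − I_D·R_D = 14 − 3.34×0.82 = 11.3 V.
Saturation requires V_DS ≥ V_GS − V_t = 4.25 V; 11.3 ≥ 4.25 ✓.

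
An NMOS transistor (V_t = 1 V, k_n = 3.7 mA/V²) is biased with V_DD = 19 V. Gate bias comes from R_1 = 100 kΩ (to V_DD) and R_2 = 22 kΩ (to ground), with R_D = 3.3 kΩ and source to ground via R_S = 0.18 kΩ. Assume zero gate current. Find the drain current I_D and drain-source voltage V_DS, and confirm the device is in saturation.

V_G = V_DD·R_2/(R_1+R_2) = 19×22/122 = 3.43 V.
Assume saturation: I_D = (k_n/2)(V_GS − V_t)² with V_GS = V_G − I_D·R_S = 3.43 − 0.18·I_D.
Substituting gives 0.0599·I_D² − 2.62·I_D + 10.9 = 0, with roots I_D = 4.66 or 39 mA.
The root I_D = 39 mA gives V_GS = -3.59 V ≤ V_t, so take I_D = 4.66 mA.
Then V_GS = 2.59 V and V_DS = V_DD − I_D(R_D+R_S) = 19 − 4.66×3.48 = 2.78 V.
Saturation requires V_DS ≥ V_GS − V_t = 1.59 V; 2.78 ≥ 1.59 ✓.

I_D ≈ 4.7 mA, V_DS ≈ 2.8 V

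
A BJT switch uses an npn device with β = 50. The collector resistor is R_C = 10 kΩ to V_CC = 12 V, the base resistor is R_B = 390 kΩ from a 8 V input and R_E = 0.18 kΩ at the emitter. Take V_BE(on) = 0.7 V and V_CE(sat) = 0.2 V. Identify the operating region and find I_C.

active; I_C ≈ 0.91 mA

Assume active. Base-emitter loop: I_B = (V_BB − V_BE)/(R_B + (β+1)R_E) = (8 − 0.7)/(390 + 51×0.18) = 0.0183 mA.
I_C = β·I_B = 50×0.0183 = 0.914 mA.
V_CE = V_CC − I_C·R_C − I_E·R_E = 12 − 0.914×10 − 0.933×0.18 = 2.69 V > V_CE(sat), so the active-region assumption holds.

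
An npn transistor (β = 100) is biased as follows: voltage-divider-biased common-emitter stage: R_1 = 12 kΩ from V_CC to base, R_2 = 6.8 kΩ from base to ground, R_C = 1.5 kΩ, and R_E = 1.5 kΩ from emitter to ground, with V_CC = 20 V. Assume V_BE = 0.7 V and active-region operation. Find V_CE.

V_CE ≈ 7.4 V

Thevenize the base divider: V_Th = V_CC·R_2/(R_1+R_2) = 20×6.8/18.8 = 7.23 V, R_Th = R_1‖R_2 = 4.34 kΩ.
Base-emitter loop: V_Th = I_B·R_Th + V_BE + (β+1)I_B·R_E, so I_B = (7.23 − 0.7) / (4.34 + 101×1.5) = 0.0419 mA.
I_C = β·I_B = 100×0.0419 = 4.19 mA, and I_E = (β+1)I_B = 4.23 mA.
V_CE = V_CC − I_C·R_C − I_E·R_E = 20 − 4.19×1.5 − 4.23×1.5 = 7.36 V.
V_CE = 7.36 V > 0.2 V confirms active-region operation.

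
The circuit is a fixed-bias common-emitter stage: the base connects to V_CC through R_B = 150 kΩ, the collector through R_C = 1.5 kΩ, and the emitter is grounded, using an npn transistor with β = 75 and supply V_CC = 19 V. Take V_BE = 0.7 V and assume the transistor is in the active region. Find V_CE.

Base loop: V_CC = I_B·R_B + V_BE, so I_B = (19 − 0.7)/150 kΩ = 0.122 mA.
In the active region I_C = β·I_B = 75 × 0.122 = 9.15 mA.
Collector loop: V_CE = V_CC − I_C·R_C = 19 − 9.15×1.5 = 5.27 V.
Since V_CE = 5.27 V > V_CE(sat) ≈ 0.2 V, the transistor is in the active region as assumed.

V_CE ≈ 5.3 V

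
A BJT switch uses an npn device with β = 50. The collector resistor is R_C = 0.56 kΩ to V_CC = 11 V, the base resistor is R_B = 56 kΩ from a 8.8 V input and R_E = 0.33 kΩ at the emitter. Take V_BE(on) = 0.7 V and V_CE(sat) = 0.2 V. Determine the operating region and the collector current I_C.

active; I_C ≈ 5.6 mA

Assume active. Base-emitter loop: I_B = (V_BB − V_BE)/(R_B + (β+1)R_E) = (8.8 − 0.7)/(56 + 51×0.33) = 0.111 mA.
I_C = β·I_B = 50×0.111 = 5.56 mA.
V_CE = V_CC − I_C·R_C − I_E·R_E = 11 − 5.56×0.56 − 5.67×0.33 = 6.01 V > V_CE(sat), so the active-region assumption holds.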